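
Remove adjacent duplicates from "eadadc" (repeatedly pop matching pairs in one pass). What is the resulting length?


Input: eadadc
Stack-based adjacent duplicate removal:
  Read 'e': push. Stack: e
  Read 'a': push. Stack: ea
  Read 'd': push. Stack: ead
  Read 'a': push. Stack: eada
  Read 'd': push. Stack: eadad
  Read 'c': push. Stack: eadadc
Final stack: "eadadc" (length 6)

6


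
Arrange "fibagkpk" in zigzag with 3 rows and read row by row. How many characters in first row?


Zigzag "fibagkpk" into 3 rows:
Placing characters:
  'f' => row 0
  'i' => row 1
  'b' => row 2
  'a' => row 1
  'g' => row 0
  'k' => row 1
  'p' => row 2
  'k' => row 1
Rows:
  Row 0: "fg"
  Row 1: "iakk"
  Row 2: "bp"
First row length: 2

2


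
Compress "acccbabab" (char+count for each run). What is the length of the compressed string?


Input: acccbabab
Runs:
  'a' x 1 => "a1"
  'c' x 3 => "c3"
  'b' x 1 => "b1"
  'a' x 1 => "a1"
  'b' x 1 => "b1"
  'a' x 1 => "a1"
  'b' x 1 => "b1"
Compressed: "a1c3b1a1b1a1b1"
Compressed length: 14

14


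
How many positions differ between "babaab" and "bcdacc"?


Comparing "babaab" and "bcdacc" position by position:
  Position 0: 'b' vs 'b' => same
  Position 1: 'a' vs 'c' => DIFFER
  Position 2: 'b' vs 'd' => DIFFER
  Position 3: 'a' vs 'a' => same
  Position 4: 'a' vs 'c' => DIFFER
  Position 5: 'b' vs 'c' => DIFFER
Positions that differ: 4

4


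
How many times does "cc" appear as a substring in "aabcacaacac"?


Searching for "cc" in "aabcacaacac"
Scanning each position:
  Position 0: "aa" => no
  Position 1: "ab" => no
  Position 2: "bc" => no
  Position 3: "ca" => no
  Position 4: "ac" => no
  Position 5: "ca" => no
  Position 6: "aa" => no
  Position 7: "ac" => no
  Position 8: "ca" => no
  Position 9: "ac" => no
Total occurrences: 0

0


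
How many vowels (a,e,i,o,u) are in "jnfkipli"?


Input: jnfkipli
Checking each character:
  'j' at position 0: consonant
  'n' at position 1: consonant
  'f' at position 2: consonant
  'k' at position 3: consonant
  'i' at position 4: vowel (running total: 1)
  'p' at position 5: consonant
  'l' at position 6: consonant
  'i' at position 7: vowel (running total: 2)
Total vowels: 2

2


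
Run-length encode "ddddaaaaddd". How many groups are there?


Input: ddddaaaaddd
Scanning for consecutive runs:
  Group 1: 'd' x 4 (positions 0-3)
  Group 2: 'a' x 4 (positions 4-7)
  Group 3: 'd' x 3 (positions 8-10)
Total groups: 3

3


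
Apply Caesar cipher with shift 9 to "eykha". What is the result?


Caesar cipher: shift "eykha" by 9
  'e' (pos 4) + 9 = pos 13 = 'n'
  'y' (pos 24) + 9 = pos 7 = 'h'
  'k' (pos 10) + 9 = pos 19 = 't'
  'h' (pos 7) + 9 = pos 16 = 'q'
  'a' (pos 0) + 9 = pos 9 = 'j'
Result: nhtqj

nhtqj


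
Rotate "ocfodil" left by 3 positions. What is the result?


Input: "ocfodil", rotate left by 3
First 3 characters: "ocf"
Remaining characters: "odil"
Concatenate remaining + first: "odil" + "ocf" = "odilocf"

odilocf


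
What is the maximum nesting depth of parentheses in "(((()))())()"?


Input: "(((()))())()"
Tracking depth:
  Position 0 '(': depth becomes 1
  Position 1 '(': depth becomes 2
  Position 2 '(': depth becomes 3
  Position 3 '(': depth becomes 4
  Position 4 ')': depth becomes 3
  Position 5 ')': depth becomes 2
  Position 6 ')': depth becomes 1
  Position 7 '(': depth becomes 2
  Position 8 ')': depth becomes 1
  Position 9 ')': depth becomes 0
  Position 10 '(': depth becomes 1
  Position 11 ')': depth becomes 0
Maximum depth reached: 4

4


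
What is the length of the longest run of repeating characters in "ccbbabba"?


Input: "ccbbabba"
Scanning for longest run:
  Position 1 ('c'): continues run of 'c', length=2
  Position 2 ('b'): new char, reset run to 1
  Position 3 ('b'): continues run of 'b', length=2
  Position 4 ('a'): new char, reset run to 1
  Position 5 ('b'): new char, reset run to 1
  Position 6 ('b'): continues run of 'b', length=2
  Position 7 ('a'): new char, reset run to 1
Longest run: 'c' with length 2

2


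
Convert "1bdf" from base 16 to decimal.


Input: "1bdf" in base 16
Positional expansion:
  Digit '1' (value 1) x 16^3 = 4096
  Digit 'b' (value 11) x 16^2 = 2816
  Digit 'd' (value 13) x 16^1 = 208
  Digit 'f' (value 15) x 16^0 = 15
Sum = 7135

7135


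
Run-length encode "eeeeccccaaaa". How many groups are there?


Input: eeeeccccaaaa
Scanning for consecutive runs:
  Group 1: 'e' x 4 (positions 0-3)
  Group 2: 'c' x 4 (positions 4-7)
  Group 3: 'a' x 4 (positions 8-11)
Total groups: 3

3


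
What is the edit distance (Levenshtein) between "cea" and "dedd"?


Computing edit distance: "cea" -> "dedd"
DP table:
           d    e    d    d
      0    1    2    3    4
  c   1    1    2    3    4
  e   2    2    1    2    3
  a   3    3    2    2    3
Edit distance = dp[3][4] = 3

3


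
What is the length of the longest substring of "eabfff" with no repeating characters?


Input: "eabfff"
Sliding window (track last position of each char):
  Position 0 ('e'): window [0,0] length 1 -- new best
  Position 1 ('a'): window [0,1] length 2 -- new best
  Position 2 ('b'): window [0,2] length 3 -- new best
  Position 3 ('f'): window [0,3] length 4 -- new best
  Position 4 ('f'): repeat (last at 3), move window start to 4
  Position 4 ('f'): window [4,4] length 1
  Position 5 ('f'): repeat (last at 4), move window start to 5
  Position 5 ('f'): window [5,5] length 1
Longest substring with no repeats: "eabf" with length 4

4


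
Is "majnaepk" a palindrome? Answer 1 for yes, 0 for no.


Input: majnaepk
Reversed: kpeanjam
  Compare pos 0 ('m') with pos 7 ('k'): MISMATCH
  Compare pos 1 ('a') with pos 6 ('p'): MISMATCH
  Compare pos 2 ('j') with pos 5 ('e'): MISMATCH
  Compare pos 3 ('n') with pos 4 ('a'): MISMATCH
Result: not a palindrome

0


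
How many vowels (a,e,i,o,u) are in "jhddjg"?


Input: jhddjg
Checking each character:
  'j' at position 0: consonant
  'h' at position 1: consonant
  'd' at position 2: consonant
  'd' at position 3: consonant
  'j' at position 4: consonant
  'g' at position 5: consonant
Total vowels: 0

0


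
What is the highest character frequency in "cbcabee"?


Input: cbcabee
Character counts:
  'a': 1
  'b': 2
  'c': 2
  'e': 2
Maximum frequency: 2

2


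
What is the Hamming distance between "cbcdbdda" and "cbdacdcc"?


Comparing "cbcdbdda" and "cbdacdcc" position by position:
  Position 0: 'c' vs 'c' => same
  Position 1: 'b' vs 'b' => same
  Position 2: 'c' vs 'd' => differ
  Position 3: 'd' vs 'a' => differ
  Position 4: 'b' vs 'c' => differ
  Position 5: 'd' vs 'd' => same
  Position 6: 'd' vs 'c' => differ
  Position 7: 'a' vs 'c' => differ
Total differences (Hamming distance): 5

5


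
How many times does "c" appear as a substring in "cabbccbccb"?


Searching for "c" in "cabbccbccb"
Scanning each position:
  Position 0: "c" => MATCH
  Position 1: "a" => no
  Position 2: "b" => no
  Position 3: "b" => no
  Position 4: "c" => MATCH
  Position 5: "c" => MATCH
  Position 6: "b" => no
  Position 7: "c" => MATCH
  Position 8: "c" => MATCH
  Position 9: "b" => no
Total occurrences: 5

5


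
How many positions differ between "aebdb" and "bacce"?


Comparing "aebdb" and "bacce" position by position:
  Position 0: 'a' vs 'b' => DIFFER
  Position 1: 'e' vs 'a' => DIFFER
  Position 2: 'b' vs 'c' => DIFFER
  Position 3: 'd' vs 'c' => DIFFER
  Position 4: 'b' vs 'e' => DIFFER
Positions that differ: 5

5


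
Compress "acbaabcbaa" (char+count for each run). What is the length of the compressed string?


Input: acbaabcbaa
Runs:
  'a' x 1 => "a1"
  'c' x 1 => "c1"
  'b' x 1 => "b1"
  'a' x 2 => "a2"
  'b' x 1 => "b1"
  'c' x 1 => "c1"
  'b' x 1 => "b1"
  'a' x 2 => "a2"
Compressed: "a1c1b1a2b1c1b1a2"
Compressed length: 16

16


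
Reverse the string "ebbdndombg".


Input: ebbdndombg
Reading characters right to left:
  Position 9: 'g'
  Position 8: 'b'
  Position 7: 'm'
  Position 6: 'o'
  Position 5: 'd'
  Position 4: 'n'
  Position 3: 'd'
  Position 2: 'b'
  Position 1: 'b'
  Position 0: 'e'
Reversed: gbmodndbbe

gbmodndbbe


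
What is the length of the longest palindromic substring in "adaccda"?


Input: "adaccda"
Checking substrings for palindromes:
  [0:3] "ada" (len 3) => palindrome
  [3:5] "cc" (len 2) => palindrome
Longest palindromic substring: "ada" with length 3

3


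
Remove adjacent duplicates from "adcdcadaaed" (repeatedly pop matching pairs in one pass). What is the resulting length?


Input: adcdcadaaed
Stack-based adjacent duplicate removal:
  Read 'a': push. Stack: a
  Read 'd': push. Stack: ad
  Read 'c': push. Stack: adc
  Read 'd': push. Stack: adcd
  Read 'c': push. Stack: adcdc
  Read 'a': push. Stack: adcdca
  Read 'd': push. Stack: adcdcad
  Read 'a': push. Stack: adcdcada
  Read 'a': matches stack top 'a' => pop. Stack: adcdcad
  Read 'e': push. Stack: adcdcade
  Read 'd': push. Stack: adcdcaded
Final stack: "adcdcaded" (length 9)

9


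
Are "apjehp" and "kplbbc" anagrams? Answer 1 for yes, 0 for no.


Strings: "apjehp", "kplbbc"
Sorted first:  aehjpp
Sorted second: bbcklp
Differ at position 0: 'a' vs 'b' => not anagrams

0


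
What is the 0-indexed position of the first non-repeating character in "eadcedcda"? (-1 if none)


Input: eadcedcda
Character frequencies:
  'a': 2
  'c': 2
  'd': 3
  'e': 2
Scanning left to right for freq == 1:
  Position 0 ('e'): freq=2, skip
  Position 1 ('a'): freq=2, skip
  Position 2 ('d'): freq=3, skip
  Position 3 ('c'): freq=2, skip
  Position 4 ('e'): freq=2, skip
  Position 5 ('d'): freq=3, skip
  Position 6 ('c'): freq=2, skip
  Position 7 ('d'): freq=3, skip
  Position 8 ('a'): freq=2, skip
  No unique character found => answer = -1

-1


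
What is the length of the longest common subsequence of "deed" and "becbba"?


LCS of "deed" and "becbba"
DP table:
           b    e    c    b    b    a
      0    0    0    0    0    0    0
  d   0    0    0    0    0    0    0
  e   0    0    1    1    1    1    1
  e   0    0    1    1    1    1    1
  d   0    0    1    1    1    1    1
LCS length = dp[4][6] = 1

1


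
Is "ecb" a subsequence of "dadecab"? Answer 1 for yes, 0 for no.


Check if "ecb" is a subsequence of "dadecab"
Greedy scan:
  Position 0 ('d'): no match needed
  Position 1 ('a'): no match needed
  Position 2 ('d'): no match needed
  Position 3 ('e'): matches sub[0] = 'e'
  Position 4 ('c'): matches sub[1] = 'c'
  Position 5 ('a'): no match needed
  Position 6 ('b'): matches sub[2] = 'b'
All 3 characters matched => is a subsequence

1


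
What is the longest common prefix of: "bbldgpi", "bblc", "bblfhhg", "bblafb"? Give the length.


Words: bbldgpi, bblc, bblfhhg, bblafb
  Position 0: all 'b' => match
  Position 1: all 'b' => match
  Position 2: all 'l' => match
  Position 3: ('d', 'c', 'f', 'a') => mismatch, stop
LCP = "bbl" (length 3)

3


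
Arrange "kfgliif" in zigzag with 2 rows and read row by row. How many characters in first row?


Zigzag "kfgliif" into 2 rows:
Placing characters:
  'k' => row 0
  'f' => row 1
  'g' => row 0
  'l' => row 1
  'i' => row 0
  'i' => row 1
  'f' => row 0
Rows:
  Row 0: "kgif"
  Row 1: "fli"
First row length: 4

4


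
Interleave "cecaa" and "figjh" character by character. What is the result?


Interleaving "cecaa" and "figjh":
  Position 0: 'c' from first, 'f' from second => "cf"
  Position 1: 'e' from first, 'i' from second => "ei"
  Position 2: 'c' from first, 'g' from second => "cg"
  Position 3: 'a' from first, 'j' from second => "aj"
  Position 4: 'a' from first, 'h' from second => "ah"
Result: cfeicgajah

cfeicgajah


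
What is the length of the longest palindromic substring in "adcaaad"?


Input: "adcaaad"
Checking substrings for palindromes:
  [3:6] "aaa" (len 3) => palindrome
  [3:5] "aa" (len 2) => palindrome
  [4:6] "aa" (len 2) => palindrome
Longest palindromic substring: "aaa" with length 3

3


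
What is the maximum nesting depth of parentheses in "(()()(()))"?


Input: "(()()(()))"
Tracking depth:
  Position 0 '(': depth becomes 1
  Position 1 '(': depth becomes 2
  Position 2 ')': depth becomes 1
  Position 3 '(': depth becomes 2
  Position 4 ')': depth becomes 1
  Position 5 '(': depth becomes 2
  Position 6 '(': depth becomes 3
  Position 7 ')': depth becomes 2
  Position 8 ')': depth becomes 1
  Position 9 ')': depth becomes 0
Maximum depth reached: 3

3


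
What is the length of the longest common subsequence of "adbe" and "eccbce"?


LCS of "adbe" and "eccbce"
DP table:
           e    c    c    b    c    e
      0    0    0    0    0    0    0
  a   0    0    0    0    0    0    0
  d   0    0    0    0    0    0    0
  b   0    0    0    0    1    1    1
  e   0    1    1    1    1    1    2
LCS length = dp[4][6] = 2

2


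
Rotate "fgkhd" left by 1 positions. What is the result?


Input: "fgkhd", rotate left by 1
First 1 characters: "f"
Remaining characters: "gkhd"
Concatenate remaining + first: "gkhd" + "f" = "gkhdf"

gkhdf


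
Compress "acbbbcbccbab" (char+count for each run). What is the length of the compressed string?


Input: acbbbcbccbab
Runs:
  'a' x 1 => "a1"
  'c' x 1 => "c1"
  'b' x 3 => "b3"
  'c' x 1 => "c1"
  'b' x 1 => "b1"
  'c' x 2 => "c2"
  'b' x 1 => "b1"
  'a' x 1 => "a1"
  'b' x 1 => "b1"
Compressed: "a1c1b3c1b1c2b1a1b1"
Compressed length: 18

18


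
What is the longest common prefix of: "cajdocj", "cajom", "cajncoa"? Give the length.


Words: cajdocj, cajom, cajncoa
  Position 0: all 'c' => match
  Position 1: all 'a' => match
  Position 2: all 'j' => match
  Position 3: ('d', 'o', 'n') => mismatch, stop
LCP = "caj" (length 3)

3


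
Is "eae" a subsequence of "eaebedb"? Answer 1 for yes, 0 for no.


Check if "eae" is a subsequence of "eaebedb"
Greedy scan:
  Position 0 ('e'): matches sub[0] = 'e'
  Position 1 ('a'): matches sub[1] = 'a'
  Position 2 ('e'): matches sub[2] = 'e'
  Position 3 ('b'): no match needed
  Position 4 ('e'): no match needed
  Position 5 ('d'): no match needed
  Position 6 ('b'): no match needed
All 3 characters matched => is a subsequence

1


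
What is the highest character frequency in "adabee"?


Input: adabee
Character counts:
  'a': 2
  'b': 1
  'd': 1
  'e': 2
Maximum frequency: 2

2


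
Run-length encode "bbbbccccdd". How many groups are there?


Input: bbbbccccdd
Scanning for consecutive runs:
  Group 1: 'b' x 4 (positions 0-3)
  Group 2: 'c' x 4 (positions 4-7)
  Group 3: 'd' x 2 (positions 8-9)
Total groups: 3

3


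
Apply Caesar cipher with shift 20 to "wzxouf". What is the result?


Caesar cipher: shift "wzxouf" by 20
  'w' (pos 22) + 20 = pos 16 = 'q'
  'z' (pos 25) + 20 = pos 19 = 't'
  'x' (pos 23) + 20 = pos 17 = 'r'
  'o' (pos 14) + 20 = pos 8 = 'i'
  'u' (pos 20) + 20 = pos 14 = 'o'
  'f' (pos 5) + 20 = pos 25 = 'z'
Result: qtrioz

qtrioz


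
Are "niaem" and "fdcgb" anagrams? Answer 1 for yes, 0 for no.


Strings: "niaem", "fdcgb"
Sorted first:  aeimn
Sorted second: bcdfg
Differ at position 0: 'a' vs 'b' => not anagrams

0


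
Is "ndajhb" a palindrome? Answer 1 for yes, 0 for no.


Input: ndajhb
Reversed: bhjadn
  Compare pos 0 ('n') with pos 5 ('b'): MISMATCH
  Compare pos 1 ('d') with pos 4 ('h'): MISMATCH
  Compare pos 2 ('a') with pos 3 ('j'): MISMATCH
Result: not a palindrome

0


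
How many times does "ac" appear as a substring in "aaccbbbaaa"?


Searching for "ac" in "aaccbbbaaa"
Scanning each position:
  Position 0: "aa" => no
  Position 1: "ac" => MATCH
  Position 2: "cc" => no
  Position 3: "cb" => no
  Position 4: "bb" => no
  Position 5: "bb" => no
  Position 6: "ba" => no
  Position 7: "aa" => no
  Position 8: "aa" => no
Total occurrences: 1

1


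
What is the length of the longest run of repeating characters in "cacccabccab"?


Input: "cacccabccab"
Scanning for longest run:
  Position 1 ('a'): new char, reset run to 1
  Position 2 ('c'): new char, reset run to 1
  Position 3 ('c'): continues run of 'c', length=2
  Position 4 ('c'): continues run of 'c', length=3
  Position 5 ('a'): new char, reset run to 1
  Position 6 ('b'): new char, reset run to 1
  Position 7 ('c'): new char, reset run to 1
  Position 8 ('c'): continues run of 'c', length=2
  Position 9 ('a'): new char, reset run to 1
  Position 10 ('b'): new char, reset run to 1
Longest run: 'c' with length 3

3


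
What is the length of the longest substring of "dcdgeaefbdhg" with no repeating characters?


Input: "dcdgeaefbdhg"
Sliding window (track last position of each char):
  Position 0 ('d'): window [0,0] length 1 -- new best
  Position 1 ('c'): window [0,1] length 2 -- new best
  Position 2 ('d'): repeat (last at 0), move window start to 1
  Position 2 ('d'): window [1,2] length 2
  Position 3 ('g'): window [1,3] length 3 -- new best
  Position 4 ('e'): window [1,4] length 4 -- new best
  Position 5 ('a'): window [1,5] length 5 -- new best
  Position 6 ('e'): repeat (last at 4), move window start to 5
  Position 6 ('e'): window [5,6] length 2
  Position 7 ('f'): window [5,7] length 3
  Position 8 ('b'): window [5,8] length 4
  Position 9 ('d'): window [5,9] length 5
  Position 10 ('h'): window [5,10] length 6 -- new best
  Position 11 ('g'): window [5,11] length 7 -- new best
Longest substring with no repeats: "aefbdhg" with length 7

7


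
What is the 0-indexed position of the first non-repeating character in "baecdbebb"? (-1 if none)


Input: baecdbebb
Character frequencies:
  'a': 1
  'b': 4
  'c': 1
  'd': 1
  'e': 2
Scanning left to right for freq == 1:
  Position 0 ('b'): freq=4, skip
  Position 1 ('a'): unique! => answer = 1

1


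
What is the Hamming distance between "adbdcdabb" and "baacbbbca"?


Comparing "adbdcdabb" and "baacbbbca" position by position:
  Position 0: 'a' vs 'b' => differ
  Position 1: 'd' vs 'a' => differ
  Position 2: 'b' vs 'a' => differ
  Position 3: 'd' vs 'c' => differ
  Position 4: 'c' vs 'b' => differ
  Position 5: 'd' vs 'b' => differ
  Position 6: 'a' vs 'b' => differ
  Position 7: 'b' vs 'c' => differ
  Position 8: 'b' vs 'a' => differ
Total differences (Hamming distance): 9

9


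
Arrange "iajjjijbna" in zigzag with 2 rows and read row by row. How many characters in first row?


Zigzag "iajjjijbna" into 2 rows:
Placing characters:
  'i' => row 0
  'a' => row 1
  'j' => row 0
  'j' => row 1
  'j' => row 0
  'i' => row 1
  'j' => row 0
  'b' => row 1
  'n' => row 0
  'a' => row 1
Rows:
  Row 0: "ijjjn"
  Row 1: "ajiba"
First row length: 5

5


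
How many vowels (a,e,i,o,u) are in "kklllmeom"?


Input: kklllmeom
Checking each character:
  'k' at position 0: consonant
  'k' at position 1: consonant
  'l' at position 2: consonant
  'l' at position 3: consonant
  'l' at position 4: consonant
  'm' at position 5: consonant
  'e' at position 6: vowel (running total: 1)
  'o' at position 7: vowel (running total: 2)
  'm' at position 8: consonant
Total vowels: 2

2


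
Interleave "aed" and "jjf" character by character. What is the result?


Interleaving "aed" and "jjf":
  Position 0: 'a' from first, 'j' from second => "aj"
  Position 1: 'e' from first, 'j' from second => "ej"
  Position 2: 'd' from first, 'f' from second => "df"
Result: ajejdf

ajejdf


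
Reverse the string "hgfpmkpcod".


Input: hgfpmkpcod
Reading characters right to left:
  Position 9: 'd'
  Position 8: 'o'
  Position 7: 'c'
  Position 6: 'p'
  Position 5: 'k'
  Position 4: 'm'
  Position 3: 'p'
  Position 2: 'f'
  Position 1: 'g'
  Position 0: 'h'
Reversed: docpkmpfgh

docpkmpfgh


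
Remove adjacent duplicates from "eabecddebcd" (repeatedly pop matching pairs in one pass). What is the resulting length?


Input: eabecddebcd
Stack-based adjacent duplicate removal:
  Read 'e': push. Stack: e
  Read 'a': push. Stack: ea
  Read 'b': push. Stack: eab
  Read 'e': push. Stack: eabe
  Read 'c': push. Stack: eabec
  Read 'd': push. Stack: eabecd
  Read 'd': matches stack top 'd' => pop. Stack: eabec
  Read 'e': push. Stack: eabece
  Read 'b': push. Stack: eabeceb
  Read 'c': push. Stack: eabecebc
  Read 'd': push. Stack: eabecebcd
Final stack: "eabecebcd" (length 9)

9


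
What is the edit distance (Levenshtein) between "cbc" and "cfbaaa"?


Computing edit distance: "cbc" -> "cfbaaa"
DP table:
           c    f    b    a    a    a
      0    1    2    3    4    5    6
  c   1    0    1    2    3    4    5
  b   2    1    1    1    2    3    4
  c   3    2    2    2    2    3    4
Edit distance = dp[3][6] = 4

4


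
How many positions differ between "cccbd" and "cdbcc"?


Comparing "cccbd" and "cdbcc" position by position:
  Position 0: 'c' vs 'c' => same
  Position 1: 'c' vs 'd' => DIFFER
  Position 2: 'c' vs 'b' => DIFFER
  Position 3: 'b' vs 'c' => DIFFER
  Position 4: 'd' vs 'c' => DIFFER
Positions that differ: 4

4


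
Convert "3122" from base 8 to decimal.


Input: "3122" in base 8
Positional expansion:
  Digit '3' (value 3) x 8^3 = 1536
  Digit '1' (value 1) x 8^2 = 64
  Digit '2' (value 2) x 8^1 = 16
  Digit '2' (value 2) x 8^0 = 2
Sum = 1618

1618


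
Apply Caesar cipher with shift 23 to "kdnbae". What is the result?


Caesar cipher: shift "kdnbae" by 23
  'k' (pos 10) + 23 = pos 7 = 'h'
  'd' (pos 3) + 23 = pos 0 = 'a'
  'n' (pos 13) + 23 = pos 10 = 'k'
  'b' (pos 1) + 23 = pos 24 = 'y'
  'a' (pos 0) + 23 = pos 23 = 'x'
  'e' (pos 4) + 23 = pos 1 = 'b'
Result: hakyxb

hakyxb


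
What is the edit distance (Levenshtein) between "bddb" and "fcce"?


Computing edit distance: "bddb" -> "fcce"
DP table:
           f    c    c    e
      0    1    2    3    4
  b   1    1    2    3    4
  d   2    2    2    3    4
  d   3    3    3    3    4
  b   4    4    4    4    4
Edit distance = dp[4][4] = 4

4


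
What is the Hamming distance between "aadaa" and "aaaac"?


Comparing "aadaa" and "aaaac" position by position:
  Position 0: 'a' vs 'a' => same
  Position 1: 'a' vs 'a' => same
  Position 2: 'd' vs 'a' => differ
  Position 3: 'a' vs 'a' => same
  Position 4: 'a' vs 'c' => differ
Total differences (Hamming distance): 2

2


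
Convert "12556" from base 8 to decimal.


Input: "12556" in base 8
Positional expansion:
  Digit '1' (value 1) x 8^4 = 4096
  Digit '2' (value 2) x 8^3 = 1024
  Digit '5' (value 5) x 8^2 = 320
  Digit '5' (value 5) x 8^1 = 40
  Digit '6' (value 6) x 8^0 = 6
Sum = 5486

5486


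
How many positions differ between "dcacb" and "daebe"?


Comparing "dcacb" and "daebe" position by position:
  Position 0: 'd' vs 'd' => same
  Position 1: 'c' vs 'a' => DIFFER
  Position 2: 'a' vs 'e' => DIFFER
  Position 3: 'c' vs 'b' => DIFFER
  Position 4: 'b' vs 'e' => DIFFER
Positions that differ: 4

4


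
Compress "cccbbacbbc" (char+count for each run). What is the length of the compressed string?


Input: cccbbacbbc
Runs:
  'c' x 3 => "c3"
  'b' x 2 => "b2"
  'a' x 1 => "a1"
  'c' x 1 => "c1"
  'b' x 2 => "b2"
  'c' x 1 => "c1"
Compressed: "c3b2a1c1b2c1"
Compressed length: 12

12


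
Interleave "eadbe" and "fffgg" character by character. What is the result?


Interleaving "eadbe" and "fffgg":
  Position 0: 'e' from first, 'f' from second => "ef"
  Position 1: 'a' from first, 'f' from second => "af"
  Position 2: 'd' from first, 'f' from second => "df"
  Position 3: 'b' from first, 'g' from second => "bg"
  Position 4: 'e' from first, 'g' from second => "eg"
Result: efafdfbgeg

efafdfbgeg


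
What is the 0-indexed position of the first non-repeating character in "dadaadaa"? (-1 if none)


Input: dadaadaa
Character frequencies:
  'a': 5
  'd': 3
Scanning left to right for freq == 1:
  Position 0 ('d'): freq=3, skip
  Position 1 ('a'): freq=5, skip
  Position 2 ('d'): freq=3, skip
  Position 3 ('a'): freq=5, skip
  Position 4 ('a'): freq=5, skip
  Position 5 ('d'): freq=3, skip
  Position 6 ('a'): freq=5, skip
  Position 7 ('a'): freq=5, skip
  No unique character found => answer = -1

-1


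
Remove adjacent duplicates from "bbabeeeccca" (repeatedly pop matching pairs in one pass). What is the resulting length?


Input: bbabeeeccca
Stack-based adjacent duplicate removal:
  Read 'b': push. Stack: b
  Read 'b': matches stack top 'b' => pop. Stack: (empty)
  Read 'a': push. Stack: a
  Read 'b': push. Stack: ab
  Read 'e': push. Stack: abe
  Read 'e': matches stack top 'e' => pop. Stack: ab
  Read 'e': push. Stack: abe
  Read 'c': push. Stack: abec
  Read 'c': matches stack top 'c' => pop. Stack: abe
  Read 'c': push. Stack: abec
  Read 'a': push. Stack: abeca
Final stack: "abeca" (length 5)

5


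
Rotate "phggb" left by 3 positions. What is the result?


Input: "phggb", rotate left by 3
First 3 characters: "phg"
Remaining characters: "gb"
Concatenate remaining + first: "gb" + "phg" = "gbphg"

gbphg


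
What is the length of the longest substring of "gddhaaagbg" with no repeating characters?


Input: "gddhaaagbg"
Sliding window (track last position of each char):
  Position 0 ('g'): window [0,0] length 1 -- new best
  Position 1 ('d'): window [0,1] length 2 -- new best
  Position 2 ('d'): repeat (last at 1), move window start to 2
  Position 2 ('d'): window [2,2] length 1
  Position 3 ('h'): window [2,3] length 2
  Position 4 ('a'): window [2,4] length 3 -- new best
  Position 5 ('a'): repeat (last at 4), move window start to 5
  Position 5 ('a'): window [5,5] length 1
  Position 6 ('a'): repeat (last at 5), move window start to 6
  Position 6 ('a'): window [6,6] length 1
  Position 7 ('g'): window [6,7] length 2
  Position 8 ('b'): window [6,8] length 3
  Position 9 ('g'): repeat (last at 7), move window start to 8
  Position 9 ('g'): window [8,9] length 2
Longest substring with no repeats: "dha" with length 3

3


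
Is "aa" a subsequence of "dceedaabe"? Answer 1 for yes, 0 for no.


Check if "aa" is a subsequence of "dceedaabe"
Greedy scan:
  Position 0 ('d'): no match needed
  Position 1 ('c'): no match needed
  Position 2 ('e'): no match needed
  Position 3 ('e'): no match needed
  Position 4 ('d'): no match needed
  Position 5 ('a'): matches sub[0] = 'a'
  Position 6 ('a'): matches sub[1] = 'a'
  Position 7 ('b'): no match needed
  Position 8 ('e'): no match needed
All 2 characters matched => is a subsequence

1


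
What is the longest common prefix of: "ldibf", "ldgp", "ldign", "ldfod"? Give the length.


Words: ldibf, ldgp, ldign, ldfod
  Position 0: all 'l' => match
  Position 1: all 'd' => match
  Position 2: ('i', 'g', 'i', 'f') => mismatch, stop
LCP = "ld" (length 2)

2


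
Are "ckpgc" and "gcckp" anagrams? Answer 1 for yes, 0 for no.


Strings: "ckpgc", "gcckp"
Sorted first:  ccgkp
Sorted second: ccgkp
Sorted forms match => anagrams

1


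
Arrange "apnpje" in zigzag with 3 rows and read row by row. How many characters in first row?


Zigzag "apnpje" into 3 rows:
Placing characters:
  'a' => row 0
  'p' => row 1
  'n' => row 2
  'p' => row 1
  'j' => row 0
  'e' => row 1
Rows:
  Row 0: "aj"
  Row 1: "ppe"
  Row 2: "n"
First row length: 2

2


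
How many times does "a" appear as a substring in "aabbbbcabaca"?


Searching for "a" in "aabbbbcabaca"
Scanning each position:
  Position 0: "a" => MATCH
  Position 1: "a" => MATCH
  Position 2: "b" => no
  Position 3: "b" => no
  Position 4: "b" => no
  Position 5: "b" => no
  Position 6: "c" => no
  Position 7: "a" => MATCH
  Position 8: "b" => no
  Position 9: "a" => MATCH
  Position 10: "c" => no
  Position 11: "a" => MATCH
Total occurrences: 5

5


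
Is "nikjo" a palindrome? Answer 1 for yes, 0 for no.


Input: nikjo
Reversed: ojkin
  Compare pos 0 ('n') with pos 4 ('o'): MISMATCH
  Compare pos 1 ('i') with pos 3 ('j'): MISMATCH
Result: not a palindrome

0


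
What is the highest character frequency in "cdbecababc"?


Input: cdbecababc
Character counts:
  'a': 2
  'b': 3
  'c': 3
  'd': 1
  'e': 1
Maximum frequency: 3

3


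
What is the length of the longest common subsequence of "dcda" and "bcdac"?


LCS of "dcda" and "bcdac"
DP table:
           b    c    d    a    c
      0    0    0    0    0    0
  d   0    0    0    1    1    1
  c   0    0    1    1    1    2
  d   0    0    1    2    2    2
  a   0    0    1    2    3    3
LCS length = dp[4][5] = 3

3


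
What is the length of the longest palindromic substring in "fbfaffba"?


Input: "fbfaffba"
Checking substrings for palindromes:
  [0:3] "fbf" (len 3) => palindrome
  [2:5] "faf" (len 3) => palindrome
  [4:6] "ff" (len 2) => palindrome
Longest palindromic substring: "fbf" with length 3

3


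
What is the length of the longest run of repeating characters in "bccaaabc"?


Input: "bccaaabc"
Scanning for longest run:
  Position 1 ('c'): new char, reset run to 1
  Position 2 ('c'): continues run of 'c', length=2
  Position 3 ('a'): new char, reset run to 1
  Position 4 ('a'): continues run of 'a', length=2
  Position 5 ('a'): continues run of 'a', length=3
  Position 6 ('b'): new char, reset run to 1
  Position 7 ('c'): new char, reset run to 1
Longest run: 'a' with length 3

3


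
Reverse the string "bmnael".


Input: bmnael
Reading characters right to left:
  Position 5: 'l'
  Position 4: 'e'
  Position 3: 'a'
  Position 2: 'n'
  Position 1: 'm'
  Position 0: 'b'
Reversed: leanmb

leanmb


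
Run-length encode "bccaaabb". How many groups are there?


Input: bccaaabb
Scanning for consecutive runs:
  Group 1: 'b' x 1 (positions 0-0)
  Group 2: 'c' x 2 (positions 1-2)
  Group 3: 'a' x 3 (positions 3-5)
  Group 4: 'b' x 2 (positions 6-7)
Total groups: 4

4


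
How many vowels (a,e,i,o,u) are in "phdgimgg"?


Input: phdgimgg
Checking each character:
  'p' at position 0: consonant
  'h' at position 1: consonant
  'd' at position 2: consonant
  'g' at position 3: consonant
  'i' at position 4: vowel (running total: 1)
  'm' at position 5: consonant
  'g' at position 6: consonant
  'g' at position 7: consonant
Total vowels: 1

1


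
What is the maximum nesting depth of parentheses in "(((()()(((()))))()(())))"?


Input: "(((()()(((()))))()(())))"
Tracking depth:
  Position 0 '(': depth becomes 1
  Position 1 '(': depth becomes 2
  Position 2 '(': depth becomes 3
  Position 3 '(': depth becomes 4
  Position 4 ')': depth becomes 3
  Position 5 '(': depth becomes 4
  Position 6 ')': depth becomes 3
  Position 7 '(': depth becomes 4
  Position 8 '(': depth becomes 5
  Position 9 '(': depth becomes 6
  Position 10 '(': depth becomes 7
  Position 11 ')': depth becomes 6
  Position 12 ')': depth becomes 5
  Position 13 ')': depth becomes 4
  Position 14 ')': depth becomes 3
  Position 15 ')': depth becomes 2
  Position 16 '(': depth becomes 3
  Position 17 ')': depth becomes 2
  Position 18 '(': depth becomes 3
  Position 19 '(': depth becomes 4
  Position 20 ')': depth becomes 3
  Position 21 ')': depth becomes 2
  Position 22 ')': depth becomes 1
  Position 23 ')': depth becomes 0
Maximum depth reached: 7

7


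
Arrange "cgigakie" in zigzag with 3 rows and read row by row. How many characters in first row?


Zigzag "cgigakie" into 3 rows:
Placing characters:
  'c' => row 0
  'g' => row 1
  'i' => row 2
  'g' => row 1
  'a' => row 0
  'k' => row 1
  'i' => row 2
  'e' => row 1
Rows:
  Row 0: "ca"
  Row 1: "ggke"
  Row 2: "ii"
First row length: 2

2


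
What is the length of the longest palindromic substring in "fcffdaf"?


Input: "fcffdaf"
Checking substrings for palindromes:
  [0:3] "fcf" (len 3) => palindrome
  [2:4] "ff" (len 2) => palindrome
Longest palindromic substring: "fcf" with length 3

3


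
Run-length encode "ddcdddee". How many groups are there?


Input: ddcdddee
Scanning for consecutive runs:
  Group 1: 'd' x 2 (positions 0-1)
  Group 2: 'c' x 1 (positions 2-2)
  Group 3: 'd' x 3 (positions 3-5)
  Group 4: 'e' x 2 (positions 6-7)
Total groups: 4

4


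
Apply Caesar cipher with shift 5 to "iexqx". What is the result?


Caesar cipher: shift "iexqx" by 5
  'i' (pos 8) + 5 = pos 13 = 'n'
  'e' (pos 4) + 5 = pos 9 = 'j'
  'x' (pos 23) + 5 = pos 2 = 'c'
  'q' (pos 16) + 5 = pos 21 = 'v'
  'x' (pos 23) + 5 = pos 2 = 'c'
Result: njcvc

njcvc


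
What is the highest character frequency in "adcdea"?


Input: adcdea
Character counts:
  'a': 2
  'c': 1
  'd': 2
  'e': 1
Maximum frequency: 2

2


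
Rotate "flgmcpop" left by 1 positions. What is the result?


Input: "flgmcpop", rotate left by 1
First 1 characters: "f"
Remaining characters: "lgmcpop"
Concatenate remaining + first: "lgmcpop" + "f" = "lgmcpopf"

lgmcpopf


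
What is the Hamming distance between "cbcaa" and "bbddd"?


Comparing "cbcaa" and "bbddd" position by position:
  Position 0: 'c' vs 'b' => differ
  Position 1: 'b' vs 'b' => same
  Position 2: 'c' vs 'd' => differ
  Position 3: 'a' vs 'd' => differ
  Position 4: 'a' vs 'd' => differ
Total differences (Hamming distance): 4

4


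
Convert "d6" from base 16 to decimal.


Input: "d6" in base 16
Positional expansion:
  Digit 'd' (value 13) x 16^1 = 208
  Digit '6' (value 6) x 16^0 = 6
Sum = 214

214


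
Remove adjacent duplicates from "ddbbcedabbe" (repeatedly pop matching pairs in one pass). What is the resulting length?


Input: ddbbcedabbe
Stack-based adjacent duplicate removal:
  Read 'd': push. Stack: d
  Read 'd': matches stack top 'd' => pop. Stack: (empty)
  Read 'b': push. Stack: b
  Read 'b': matches stack top 'b' => pop. Stack: (empty)
  Read 'c': push. Stack: c
  Read 'e': push. Stack: ce
  Read 'd': push. Stack: ced
  Read 'a': push. Stack: ceda
  Read 'b': push. Stack: cedab
  Read 'b': matches stack top 'b' => pop. Stack: ceda
  Read 'e': push. Stack: cedae
Final stack: "cedae" (length 5)

5


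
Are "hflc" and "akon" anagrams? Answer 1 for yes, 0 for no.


Strings: "hflc", "akon"
Sorted first:  cfhl
Sorted second: akno
Differ at position 0: 'c' vs 'a' => not anagrams

0


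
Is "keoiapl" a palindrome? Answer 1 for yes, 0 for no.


Input: keoiapl
Reversed: lpaioek
  Compare pos 0 ('k') with pos 6 ('l'): MISMATCH
  Compare pos 1 ('e') with pos 5 ('p'): MISMATCH
  Compare pos 2 ('o') with pos 4 ('a'): MISMATCH
Result: not a palindrome

0


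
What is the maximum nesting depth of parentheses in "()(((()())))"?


Input: "()(((()())))"
Tracking depth:
  Position 0 '(': depth becomes 1
  Position 1 ')': depth becomes 0
  Position 2 '(': depth becomes 1
  Position 3 '(': depth becomes 2
  Position 4 '(': depth becomes 3
  Position 5 '(': depth becomes 4
  Position 6 ')': depth becomes 3
  Position 7 '(': depth becomes 4
  Position 8 ')': depth becomes 3
  Position 9 ')': depth becomes 2
  Position 10 ')': depth becomes 1
  Position 11 ')': depth becomes 0
Maximum depth reached: 4

4


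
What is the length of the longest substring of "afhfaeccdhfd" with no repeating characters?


Input: "afhfaeccdhfd"
Sliding window (track last position of each char):
  Position 0 ('a'): window [0,0] length 1 -- new best
  Position 1 ('f'): window [0,1] length 2 -- new best
  Position 2 ('h'): window [0,2] length 3 -- new best
  Position 3 ('f'): repeat (last at 1), move window start to 2
  Position 3 ('f'): window [2,3] length 2
  Position 4 ('a'): window [2,4] length 3
  Position 5 ('e'): window [2,5] length 4 -- new best
  Position 6 ('c'): window [2,6] length 5 -- new best
  Position 7 ('c'): repeat (last at 6), move window start to 7
  Position 7 ('c'): window [7,7] length 1
  Position 8 ('d'): window [7,8] length 2
  Position 9 ('h'): window [7,9] length 3
  Position 10 ('f'): window [7,10] length 4
  Position 11 ('d'): repeat (last at 8), move window start to 9
  Position 11 ('d'): window [9,11] length 3
Longest substring with no repeats: "hfaec" with length 5

5


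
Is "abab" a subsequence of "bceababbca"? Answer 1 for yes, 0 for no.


Check if "abab" is a subsequence of "bceababbca"
Greedy scan:
  Position 0 ('b'): no match needed
  Position 1 ('c'): no match needed
  Position 2 ('e'): no match needed
  Position 3 ('a'): matches sub[0] = 'a'
  Position 4 ('b'): matches sub[1] = 'b'
  Position 5 ('a'): matches sub[2] = 'a'
  Position 6 ('b'): matches sub[3] = 'b'
  Position 7 ('b'): no match needed
  Position 8 ('c'): no match needed
  Position 9 ('a'): no match needed
All 4 characters matched => is a subsequence

1


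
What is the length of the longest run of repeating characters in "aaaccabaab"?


Input: "aaaccabaab"
Scanning for longest run:
  Position 1 ('a'): continues run of 'a', length=2
  Position 2 ('a'): continues run of 'a', length=3
  Position 3 ('c'): new char, reset run to 1
  Position 4 ('c'): continues run of 'c', length=2
  Position 5 ('a'): new char, reset run to 1
  Position 6 ('b'): new char, reset run to 1
  Position 7 ('a'): new char, reset run to 1
  Position 8 ('a'): continues run of 'a', length=2
  Position 9 ('b'): new char, reset run to 1
Longest run: 'a' with length 3

3


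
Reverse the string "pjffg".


Input: pjffg
Reading characters right to left:
  Position 4: 'g'
  Position 3: 'f'
  Position 2: 'f'
  Position 1: 'j'
  Position 0: 'p'
Reversed: gffjp

gffjp


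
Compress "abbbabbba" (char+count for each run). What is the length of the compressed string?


Input: abbbabbba
Runs:
  'a' x 1 => "a1"
  'b' x 3 => "b3"
  'a' x 1 => "a1"
  'b' x 3 => "b3"
  'a' x 1 => "a1"
Compressed: "a1b3a1b3a1"
Compressed length: 10

10


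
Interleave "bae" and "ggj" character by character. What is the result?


Interleaving "bae" and "ggj":
  Position 0: 'b' from first, 'g' from second => "bg"
  Position 1: 'a' from first, 'g' from second => "ag"
  Position 2: 'e' from first, 'j' from second => "ej"
Result: bgagej

bgagej


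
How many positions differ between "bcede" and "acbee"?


Comparing "bcede" and "acbee" position by position:
  Position 0: 'b' vs 'a' => DIFFER
  Position 1: 'c' vs 'c' => same
  Position 2: 'e' vs 'b' => DIFFER
  Position 3: 'd' vs 'e' => DIFFER
  Position 4: 'e' vs 'e' => same
Positions that differ: 3

3


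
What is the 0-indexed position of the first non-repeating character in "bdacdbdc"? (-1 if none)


Input: bdacdbdc
Character frequencies:
  'a': 1
  'b': 2
  'c': 2
  'd': 3
Scanning left to right for freq == 1:
  Position 0 ('b'): freq=2, skip
  Position 1 ('d'): freq=3, skip
  Position 2 ('a'): unique! => answer = 2

2


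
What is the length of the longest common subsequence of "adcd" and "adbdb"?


LCS of "adcd" and "adbdb"
DP table:
           a    d    b    d    b
      0    0    0    0    0    0
  a   0    1    1    1    1    1
  d   0    1    2    2    2    2
  c   0    1    2    2    2    2
  d   0    1    2    2    3    3
LCS length = dp[4][5] = 3

3


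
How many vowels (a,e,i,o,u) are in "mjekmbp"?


Input: mjekmbp
Checking each character:
  'm' at position 0: consonant
  'j' at position 1: consonant
  'e' at position 2: vowel (running total: 1)
  'k' at position 3: consonant
  'm' at position 4: consonant
  'b' at position 5: consonant
  'p' at position 6: consonant
Total vowels: 1

1


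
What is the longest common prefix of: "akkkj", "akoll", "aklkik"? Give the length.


Words: akkkj, akoll, aklkik
  Position 0: all 'a' => match
  Position 1: all 'k' => match
  Position 2: ('k', 'o', 'l') => mismatch, stop
LCP = "ak" (length 2)

2


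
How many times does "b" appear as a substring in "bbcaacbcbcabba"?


Searching for "b" in "bbcaacbcbcabba"
Scanning each position:
  Position 0: "b" => MATCH
  Position 1: "b" => MATCH
  Position 2: "c" => no
  Position 3: "a" => no
  Position 4: "a" => no
  Position 5: "c" => no
  Position 6: "b" => MATCH
  Position 7: "c" => no
  Position 8: "b" => MATCH
  Position 9: "c" => no
  Position 10: "a" => no
  Position 11: "b" => MATCH
  Position 12: "b" => MATCH
  Position 13: "a" => no
Total occurrences: 6

6


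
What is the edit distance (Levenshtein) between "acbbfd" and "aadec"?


Computing edit distance: "acbbfd" -> "aadec"
DP table:
           a    a    d    e    c
      0    1    2    3    4    5
  a   1    0    1    2    3    4
  c   2    1    1    2    3    3
  b   3    2    2    2    3    4
  b   4    3    3    3    3    4
  f   5    4    4    4    4    4
  d   6    5    5    4    5    5
Edit distance = dp[6][5] = 5

5


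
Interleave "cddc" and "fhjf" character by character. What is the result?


Interleaving "cddc" and "fhjf":
  Position 0: 'c' from first, 'f' from second => "cf"
  Position 1: 'd' from first, 'h' from second => "dh"
  Position 2: 'd' from first, 'j' from second => "dj"
  Position 3: 'c' from first, 'f' from second => "cf"
Result: cfdhdjcf

cfdhdjcf
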